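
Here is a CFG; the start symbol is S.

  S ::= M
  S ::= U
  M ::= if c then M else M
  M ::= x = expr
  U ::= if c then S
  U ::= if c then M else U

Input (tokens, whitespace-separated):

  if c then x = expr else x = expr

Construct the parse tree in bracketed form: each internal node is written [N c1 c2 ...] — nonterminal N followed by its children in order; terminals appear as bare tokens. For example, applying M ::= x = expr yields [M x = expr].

[S [M if c then [M x = expr] else [M x = expr]]]

S
M
if c then M else M
if c then x = expr else M
if c then x = expr else x = expr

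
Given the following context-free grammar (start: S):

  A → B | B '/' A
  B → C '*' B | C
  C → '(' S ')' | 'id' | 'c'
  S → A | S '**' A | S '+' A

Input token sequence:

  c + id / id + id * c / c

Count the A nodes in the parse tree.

[S [S [S [A [B [C c]]]] + [A [B [C id]] / [A [B [C id]]]]] + [A [B [C id] * [B [C c]]] / [A [B [C c]]]]]

5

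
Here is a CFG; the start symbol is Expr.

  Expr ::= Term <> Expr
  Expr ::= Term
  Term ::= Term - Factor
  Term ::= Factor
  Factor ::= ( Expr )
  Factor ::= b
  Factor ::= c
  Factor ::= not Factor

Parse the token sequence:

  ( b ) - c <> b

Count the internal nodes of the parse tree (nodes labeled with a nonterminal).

[Expr [Term [Term [Factor ( [Expr [Term [Factor b]]] )]] - [Factor c]] <> [Expr [Term [Factor b]]]]

11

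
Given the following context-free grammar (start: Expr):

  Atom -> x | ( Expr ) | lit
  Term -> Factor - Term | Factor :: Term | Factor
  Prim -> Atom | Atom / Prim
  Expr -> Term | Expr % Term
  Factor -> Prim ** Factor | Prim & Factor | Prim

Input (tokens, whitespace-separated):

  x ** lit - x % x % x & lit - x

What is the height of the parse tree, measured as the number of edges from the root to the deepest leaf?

[Expr [Expr [Expr [Term [Factor [Prim [Atom x]] ** [Factor [Prim [Atom lit]]]] - [Term [Factor [Prim [Atom x]]]]]] % [Term [Factor [Prim [Atom x]]]]] % [Term [Factor [Prim [Atom x]] & [Factor [Prim [Atom lit]]]] - [Term [Factor [Prim [Atom x]]]]]]

8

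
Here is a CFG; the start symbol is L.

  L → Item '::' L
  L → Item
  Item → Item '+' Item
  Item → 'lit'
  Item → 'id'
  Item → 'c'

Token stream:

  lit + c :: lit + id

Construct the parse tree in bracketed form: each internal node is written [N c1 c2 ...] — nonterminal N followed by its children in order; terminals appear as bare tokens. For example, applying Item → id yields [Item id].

[L [Item [Item lit] + [Item c]] :: [L [Item [Item lit] + [Item id]]]]

L
Item :: L
Item + Item :: L
lit + Item :: L
lit + c :: L
lit + c :: Item
lit + c :: Item + Item
lit + c :: lit + Item
lit + c :: lit + id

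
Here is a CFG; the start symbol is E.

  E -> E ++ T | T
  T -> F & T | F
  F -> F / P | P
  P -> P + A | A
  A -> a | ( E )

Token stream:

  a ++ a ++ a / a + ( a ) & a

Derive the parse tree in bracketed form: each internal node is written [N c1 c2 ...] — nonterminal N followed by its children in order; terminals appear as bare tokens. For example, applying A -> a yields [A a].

[E [E [E [T [F [P [A a]]]]] ++ [T [F [P [A a]]]]] ++ [T [F [F [P [A a]]] / [P [P [A a]] + [A ( [E [T [F [P [A a]]]]] )]]] & [T [F [P [A a]]]]]]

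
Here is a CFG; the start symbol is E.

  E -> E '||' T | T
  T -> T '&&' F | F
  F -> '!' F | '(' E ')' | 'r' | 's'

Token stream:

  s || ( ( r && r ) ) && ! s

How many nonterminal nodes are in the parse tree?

[E [E [T [F s]]] || [T [T [F ( [E [T [F ( [E [T [T [F r]] && [F r]]] )]]] )]] && [F ! [F s]]]]

17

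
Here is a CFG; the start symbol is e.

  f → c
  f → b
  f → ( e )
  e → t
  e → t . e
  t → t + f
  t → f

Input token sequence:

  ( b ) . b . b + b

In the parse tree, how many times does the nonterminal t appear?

5

[e [t [f ( [e [t [f b]]] )]] . [e [t [f b]] . [e [t [t [f b]] + [f b]]]]]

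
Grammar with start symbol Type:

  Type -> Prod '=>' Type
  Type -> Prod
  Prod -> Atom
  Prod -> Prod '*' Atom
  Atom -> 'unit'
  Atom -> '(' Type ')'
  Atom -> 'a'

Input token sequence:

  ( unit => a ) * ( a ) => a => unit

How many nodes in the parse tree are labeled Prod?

7

[Type [Prod [Prod [Atom ( [Type [Prod [Atom unit]] => [Type [Prod [Atom a]]]] )]] * [Atom ( [Type [Prod [Atom a]]] )]] => [Type [Prod [Atom a]] => [Type [Prod [Atom unit]]]]]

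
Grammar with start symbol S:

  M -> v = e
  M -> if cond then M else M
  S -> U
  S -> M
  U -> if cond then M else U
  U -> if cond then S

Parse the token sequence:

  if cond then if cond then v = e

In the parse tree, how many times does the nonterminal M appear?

1

[S [U if cond then [S [U if cond then [S [M v = e]]]]]]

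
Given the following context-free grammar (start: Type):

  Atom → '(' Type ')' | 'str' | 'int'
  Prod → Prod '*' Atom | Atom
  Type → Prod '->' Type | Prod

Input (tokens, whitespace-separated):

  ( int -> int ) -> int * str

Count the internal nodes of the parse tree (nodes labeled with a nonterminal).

14

[Type [Prod [Atom ( [Type [Prod [Atom int]] -> [Type [Prod [Atom int]]]] )]] -> [Type [Prod [Prod [Atom int]] * [Atom str]]]]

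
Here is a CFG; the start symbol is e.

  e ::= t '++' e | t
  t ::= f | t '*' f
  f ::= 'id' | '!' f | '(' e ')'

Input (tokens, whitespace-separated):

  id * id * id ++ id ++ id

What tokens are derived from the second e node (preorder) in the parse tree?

id ++ id

[e [t [t [t [f id]] * [f id]] * [f id]] ++ [e [t [f id]] ++ [e [t [f id]]]]]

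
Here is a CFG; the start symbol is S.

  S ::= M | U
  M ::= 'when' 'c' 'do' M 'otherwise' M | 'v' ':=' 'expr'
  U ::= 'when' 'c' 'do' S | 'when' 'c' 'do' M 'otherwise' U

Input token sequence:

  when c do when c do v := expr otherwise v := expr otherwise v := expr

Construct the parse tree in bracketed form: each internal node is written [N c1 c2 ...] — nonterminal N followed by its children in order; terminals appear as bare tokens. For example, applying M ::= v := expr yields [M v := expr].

S
M
when c do M otherwise M
when c do when c do M otherwise M otherwise M
when c do when c do v := expr otherwise M otherwise M
when c do when c do v := expr otherwise v := expr otherwise M
when c do when c do v := expr otherwise v := expr otherwise v := expr

[S [M when c do [M when c do [M v := expr] otherwise [M v := expr]] otherwise [M v := expr]]]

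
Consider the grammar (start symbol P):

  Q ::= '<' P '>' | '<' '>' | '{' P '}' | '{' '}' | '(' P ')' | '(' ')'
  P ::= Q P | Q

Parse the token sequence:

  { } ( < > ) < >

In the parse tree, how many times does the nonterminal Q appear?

[P [Q { }] [P [Q ( [P [Q < >]] )] [P [Q < >]]]]

4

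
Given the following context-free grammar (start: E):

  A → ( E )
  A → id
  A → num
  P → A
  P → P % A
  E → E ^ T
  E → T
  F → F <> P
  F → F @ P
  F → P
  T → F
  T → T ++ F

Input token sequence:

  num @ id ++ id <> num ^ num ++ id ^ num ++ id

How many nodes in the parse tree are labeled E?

[E [E [E [T [T [F [F [P [A num]]] @ [P [A id]]]] ++ [F [F [P [A id]]] <> [P [A num]]]]] ^ [T [T [F [P [A num]]]] ++ [F [P [A id]]]]] ^ [T [T [F [P [A num]]]] ++ [F [P [A id]]]]]

3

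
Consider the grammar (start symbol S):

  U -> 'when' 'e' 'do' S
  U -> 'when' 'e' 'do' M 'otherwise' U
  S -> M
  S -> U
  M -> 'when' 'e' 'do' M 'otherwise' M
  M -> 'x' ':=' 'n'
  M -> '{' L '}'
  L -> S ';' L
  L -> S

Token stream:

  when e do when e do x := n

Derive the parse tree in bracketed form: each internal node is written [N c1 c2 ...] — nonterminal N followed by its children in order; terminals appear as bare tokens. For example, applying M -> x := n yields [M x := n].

[S [U when e do [S [U when e do [S [M x := n]]]]]]

S
U
when e do S
when e do U
when e do when e do S
when e do when e do M
when e do when e do x := n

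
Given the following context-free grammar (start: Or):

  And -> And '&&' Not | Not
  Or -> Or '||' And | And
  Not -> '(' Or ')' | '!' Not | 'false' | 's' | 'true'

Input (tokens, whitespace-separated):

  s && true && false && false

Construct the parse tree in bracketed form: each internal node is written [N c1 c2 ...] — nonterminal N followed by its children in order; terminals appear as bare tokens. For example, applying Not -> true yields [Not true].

Or
And
And && Not
And && Not && Not
And && Not && Not && Not
Not && Not && Not && Not
s && Not && Not && Not
s && true && Not && Not
s && true && false && Not
s && true && false && false

[Or [And [And [And [And [Not s]] && [Not true]] && [Not false]] && [Not false]]]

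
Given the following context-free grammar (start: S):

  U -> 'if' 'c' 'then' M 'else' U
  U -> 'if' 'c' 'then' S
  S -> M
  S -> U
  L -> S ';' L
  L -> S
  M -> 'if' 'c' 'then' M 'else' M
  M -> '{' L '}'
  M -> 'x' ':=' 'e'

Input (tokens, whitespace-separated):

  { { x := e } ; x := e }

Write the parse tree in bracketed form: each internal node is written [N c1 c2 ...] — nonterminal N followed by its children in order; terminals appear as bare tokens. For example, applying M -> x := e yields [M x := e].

S
M
{ L }
{ S ; L }
{ M ; L }
{ { L } ; L }
{ { S } ; L }
{ { M } ; L }
{ { x := e } ; L }
{ { x := e } ; S }
{ { x := e } ; M }
{ { x := e } ; x := e }

[S [M { [L [S [M { [L [S [M x := e]]] }]] ; [L [S [M x := e]]]] }]]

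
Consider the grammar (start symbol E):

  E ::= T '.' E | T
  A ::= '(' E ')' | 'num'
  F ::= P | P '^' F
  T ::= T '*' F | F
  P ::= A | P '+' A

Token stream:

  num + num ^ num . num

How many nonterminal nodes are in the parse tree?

[E [T [F [P [P [A num]] + [A num]] ^ [F [P [A num]]]]] . [E [T [F [P [A num]]]]]]

15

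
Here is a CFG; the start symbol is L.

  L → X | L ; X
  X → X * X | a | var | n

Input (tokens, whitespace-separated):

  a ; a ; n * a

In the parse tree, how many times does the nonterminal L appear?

3

[L [L [L [X a]] ; [X a]] ; [X [X n] * [X a]]]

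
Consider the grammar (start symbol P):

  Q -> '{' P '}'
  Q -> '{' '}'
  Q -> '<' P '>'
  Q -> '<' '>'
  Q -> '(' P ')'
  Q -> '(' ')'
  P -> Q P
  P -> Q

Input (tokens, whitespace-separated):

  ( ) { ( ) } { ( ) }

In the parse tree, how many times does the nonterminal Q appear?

5

[P [Q ( )] [P [Q { [P [Q ( )]] }] [P [Q { [P [Q ( )]] }]]]]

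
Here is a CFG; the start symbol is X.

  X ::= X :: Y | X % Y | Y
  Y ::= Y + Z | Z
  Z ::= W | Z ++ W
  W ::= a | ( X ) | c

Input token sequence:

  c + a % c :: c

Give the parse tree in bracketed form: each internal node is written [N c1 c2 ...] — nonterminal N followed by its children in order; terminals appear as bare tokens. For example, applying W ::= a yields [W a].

X
X :: Y
X % Y :: Y
Y % Y :: Y
Y + Z % Y :: Y
Z + Z % Y :: Y
W + Z % Y :: Y
c + Z % Y :: Y
c + W % Y :: Y
c + a % Y :: Y
c + a % Z :: Y
c + a % W :: Y
c + a % c :: Y
c + a % c :: Z
c + a % c :: W
c + a % c :: c

[X [X [X [Y [Y [Z [W c]]] + [Z [W a]]]] % [Y [Z [W c]]]] :: [Y [Z [W c]]]]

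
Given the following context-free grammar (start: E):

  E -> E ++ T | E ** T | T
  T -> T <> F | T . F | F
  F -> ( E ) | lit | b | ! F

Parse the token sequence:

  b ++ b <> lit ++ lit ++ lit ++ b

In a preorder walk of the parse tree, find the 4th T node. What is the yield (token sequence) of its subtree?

[E [E [E [E [E [T [F b]]] ++ [T [T [F b]] <> [F lit]]] ++ [T [F lit]]] ++ [T [F lit]]] ++ [T [F b]]]

lit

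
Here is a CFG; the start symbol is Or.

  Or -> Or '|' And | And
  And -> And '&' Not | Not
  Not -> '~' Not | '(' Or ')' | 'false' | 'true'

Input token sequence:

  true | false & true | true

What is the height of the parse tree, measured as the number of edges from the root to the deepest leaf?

5

[Or [Or [Or [And [Not true]]] | [And [And [Not false]] & [Not true]]] | [And [Not true]]]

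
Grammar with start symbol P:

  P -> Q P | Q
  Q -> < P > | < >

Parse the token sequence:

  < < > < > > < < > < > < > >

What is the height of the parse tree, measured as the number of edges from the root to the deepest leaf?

7

[P [Q < [P [Q < >] [P [Q < >]]] >] [P [Q < [P [Q < >] [P [Q < >] [P [Q < >]]]] >]]]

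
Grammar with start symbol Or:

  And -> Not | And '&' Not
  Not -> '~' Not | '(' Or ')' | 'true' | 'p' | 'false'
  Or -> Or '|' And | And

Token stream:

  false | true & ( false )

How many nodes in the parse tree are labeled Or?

[Or [Or [And [Not false]]] | [And [And [Not true]] & [Not ( [Or [And [Not false]]] )]]]

3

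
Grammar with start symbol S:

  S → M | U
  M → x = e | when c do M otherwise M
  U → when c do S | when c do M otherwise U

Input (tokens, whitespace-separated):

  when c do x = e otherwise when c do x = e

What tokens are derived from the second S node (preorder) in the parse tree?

[S [U when c do [M x = e] otherwise [U when c do [S [M x = e]]]]]

x = e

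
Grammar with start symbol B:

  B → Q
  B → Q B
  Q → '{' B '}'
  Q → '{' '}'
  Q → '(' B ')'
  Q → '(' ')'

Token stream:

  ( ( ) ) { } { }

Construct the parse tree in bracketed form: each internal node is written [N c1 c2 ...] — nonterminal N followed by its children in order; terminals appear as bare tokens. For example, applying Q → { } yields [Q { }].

B
Q B
( B ) B
( Q ) B
( ( ) ) B
( ( ) ) Q B
( ( ) ) { } B
( ( ) ) { } Q
( ( ) ) { } { }

[B [Q ( [B [Q ( )]] )] [B [Q { }] [B [Q { }]]]]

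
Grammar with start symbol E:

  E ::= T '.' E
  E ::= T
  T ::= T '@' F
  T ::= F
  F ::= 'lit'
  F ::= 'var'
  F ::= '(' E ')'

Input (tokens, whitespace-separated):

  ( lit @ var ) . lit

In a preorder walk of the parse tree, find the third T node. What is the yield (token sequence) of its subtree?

lit

[E [T [F ( [E [T [T [F lit]] @ [F var]]] )]] . [E [T [F lit]]]]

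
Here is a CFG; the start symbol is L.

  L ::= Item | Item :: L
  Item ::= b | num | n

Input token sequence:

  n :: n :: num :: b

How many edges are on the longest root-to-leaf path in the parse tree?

5

[L [Item n] :: [L [Item n] :: [L [Item num] :: [L [Item b]]]]]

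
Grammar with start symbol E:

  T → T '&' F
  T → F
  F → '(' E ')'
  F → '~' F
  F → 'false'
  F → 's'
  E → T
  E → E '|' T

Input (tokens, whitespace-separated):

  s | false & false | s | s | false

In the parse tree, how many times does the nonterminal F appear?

6

[E [E [E [E [E [T [F s]]] | [T [T [F false]] & [F false]]] | [T [F s]]] | [T [F s]]] | [T [F false]]]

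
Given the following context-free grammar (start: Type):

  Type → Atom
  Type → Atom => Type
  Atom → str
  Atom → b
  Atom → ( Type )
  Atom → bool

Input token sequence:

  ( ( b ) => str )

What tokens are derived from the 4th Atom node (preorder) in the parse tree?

str

[Type [Atom ( [Type [Atom ( [Type [Atom b]] )] => [Type [Atom str]]] )]]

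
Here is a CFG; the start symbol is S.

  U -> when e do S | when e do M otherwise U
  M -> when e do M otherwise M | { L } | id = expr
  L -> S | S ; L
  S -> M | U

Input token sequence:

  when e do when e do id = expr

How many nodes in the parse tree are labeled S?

[S [U when e do [S [U when e do [S [M id = expr]]]]]]

3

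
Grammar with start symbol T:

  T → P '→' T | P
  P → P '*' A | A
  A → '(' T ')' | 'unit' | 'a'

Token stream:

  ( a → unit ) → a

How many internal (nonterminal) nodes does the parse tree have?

12

[T [P [A ( [T [P [A a]] → [T [P [A unit]]]] )]] → [T [P [A a]]]]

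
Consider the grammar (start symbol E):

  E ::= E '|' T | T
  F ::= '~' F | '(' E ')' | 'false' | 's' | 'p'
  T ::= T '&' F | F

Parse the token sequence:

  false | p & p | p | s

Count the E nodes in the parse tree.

[E [E [E [E [T [F false]]] | [T [T [F p]] & [F p]]] | [T [F p]]] | [T [F s]]]

4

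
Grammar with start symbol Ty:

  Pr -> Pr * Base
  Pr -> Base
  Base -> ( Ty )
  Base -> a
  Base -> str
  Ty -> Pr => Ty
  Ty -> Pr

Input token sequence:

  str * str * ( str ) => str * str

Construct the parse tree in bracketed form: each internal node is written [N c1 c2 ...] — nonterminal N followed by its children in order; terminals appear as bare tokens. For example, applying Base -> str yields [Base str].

Ty
Pr => Ty
Pr * Base => Ty
Pr * Base * Base => Ty
Base * Base * Base => Ty
str * Base * Base => Ty
str * str * Base => Ty
str * str * ( Ty ) => Ty
str * str * ( Pr ) => Ty
str * str * ( Base ) => Ty
str * str * ( str ) => Ty
str * str * ( str ) => Pr
str * str * ( str ) => Pr * Base
str * str * ( str ) => Base * Base
str * str * ( str ) => str * Base
str * str * ( str ) => str * str

[Ty [Pr [Pr [Pr [Base str]] * [Base str]] * [Base ( [Ty [Pr [Base str]]] )]] => [Ty [Pr [Pr [Base str]] * [Base str]]]]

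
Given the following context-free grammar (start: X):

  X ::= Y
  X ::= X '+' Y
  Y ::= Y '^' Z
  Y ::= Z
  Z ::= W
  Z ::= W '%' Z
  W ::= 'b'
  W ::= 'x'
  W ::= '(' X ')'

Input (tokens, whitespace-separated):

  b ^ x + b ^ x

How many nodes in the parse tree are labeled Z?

[X [X [Y [Y [Z [W b]]] ^ [Z [W x]]]] + [Y [Y [Z [W b]]] ^ [Z [W x]]]]

4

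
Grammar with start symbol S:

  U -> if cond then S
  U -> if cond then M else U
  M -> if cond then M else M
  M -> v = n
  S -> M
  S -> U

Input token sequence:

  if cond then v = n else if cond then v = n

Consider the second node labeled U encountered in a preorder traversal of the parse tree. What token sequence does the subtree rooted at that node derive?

[S [U if cond then [M v = n] else [U if cond then [S [M v = n]]]]]

if cond then v = n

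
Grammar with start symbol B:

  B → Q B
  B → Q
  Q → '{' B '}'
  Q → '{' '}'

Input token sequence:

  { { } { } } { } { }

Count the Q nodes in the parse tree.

[B [Q { [B [Q { }] [B [Q { }]]] }] [B [Q { }] [B [Q { }]]]]

5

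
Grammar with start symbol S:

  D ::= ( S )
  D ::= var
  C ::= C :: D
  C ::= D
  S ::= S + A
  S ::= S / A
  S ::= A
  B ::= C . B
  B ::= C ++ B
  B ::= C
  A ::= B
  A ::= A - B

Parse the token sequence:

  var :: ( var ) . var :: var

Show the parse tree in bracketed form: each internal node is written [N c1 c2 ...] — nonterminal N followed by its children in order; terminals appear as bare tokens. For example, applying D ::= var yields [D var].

[S [A [B [C [C [D var]] :: [D ( [S [A [B [C [D var]]]]] )]] . [B [C [C [D var]] :: [D var]]]]]]

S
A
B
C . B
C :: D . B
D :: D . B
var :: D . B
var :: ( S ) . B
var :: ( A ) . B
var :: ( B ) . B
var :: ( C ) . B
var :: ( D ) . B
var :: ( var ) . B
var :: ( var ) . C
var :: ( var ) . C :: D
var :: ( var ) . D :: D
var :: ( var ) . var :: D
var :: ( var ) . var :: var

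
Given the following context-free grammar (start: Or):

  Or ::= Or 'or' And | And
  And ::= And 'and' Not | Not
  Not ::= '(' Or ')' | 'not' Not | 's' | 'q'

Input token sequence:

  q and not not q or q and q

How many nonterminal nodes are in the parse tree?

[Or [Or [And [And [Not q]] and [Not not [Not not [Not q]]]]] or [And [And [Not q]] and [Not q]]]

12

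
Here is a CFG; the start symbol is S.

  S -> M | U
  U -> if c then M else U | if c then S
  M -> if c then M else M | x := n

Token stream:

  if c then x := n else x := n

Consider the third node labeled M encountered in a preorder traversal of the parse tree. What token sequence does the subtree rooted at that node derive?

[S [M if c then [M x := n] else [M x := n]]]

x := n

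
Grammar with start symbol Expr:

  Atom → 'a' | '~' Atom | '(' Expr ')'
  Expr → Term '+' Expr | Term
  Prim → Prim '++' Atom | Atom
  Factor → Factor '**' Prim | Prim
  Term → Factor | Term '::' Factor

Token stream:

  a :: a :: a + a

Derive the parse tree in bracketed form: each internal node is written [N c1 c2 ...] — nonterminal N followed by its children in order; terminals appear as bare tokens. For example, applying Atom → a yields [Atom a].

[Expr [Term [Term [Term [Factor [Prim [Atom a]]]] :: [Factor [Prim [Atom a]]]] :: [Factor [Prim [Atom a]]]] + [Expr [Term [Factor [Prim [Atom a]]]]]]

Expr
Term + Expr
Term :: Factor + Expr
Term :: Factor :: Factor + Expr
Factor :: Factor :: Factor + Expr
Prim :: Factor :: Factor + Expr
Atom :: Factor :: Factor + Expr
a :: Factor :: Factor + Expr
a :: Prim :: Factor + Expr
a :: Atom :: Factor + Expr
a :: a :: Factor + Expr
a :: a :: Prim + Expr
a :: a :: Atom + Expr
a :: a :: a + Expr
a :: a :: a + Term
a :: a :: a + Factor
a :: a :: a + Prim
a :: a :: a + Atom
a :: a :: a + a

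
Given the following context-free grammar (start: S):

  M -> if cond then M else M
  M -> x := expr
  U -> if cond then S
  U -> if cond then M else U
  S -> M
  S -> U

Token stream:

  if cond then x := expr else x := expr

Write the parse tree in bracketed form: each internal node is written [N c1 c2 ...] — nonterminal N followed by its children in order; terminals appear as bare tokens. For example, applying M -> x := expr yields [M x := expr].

S
M
if cond then M else M
if cond then x := expr else M
if cond then x := expr else x := expr

[S [M if cond then [M x := expr] else [M x := expr]]]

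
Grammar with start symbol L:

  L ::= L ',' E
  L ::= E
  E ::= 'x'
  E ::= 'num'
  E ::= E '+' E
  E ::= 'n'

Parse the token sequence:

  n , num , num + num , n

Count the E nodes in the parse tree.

[L [L [L [L [E n]] , [E num]] , [E [E num] + [E num]]] , [E n]]

6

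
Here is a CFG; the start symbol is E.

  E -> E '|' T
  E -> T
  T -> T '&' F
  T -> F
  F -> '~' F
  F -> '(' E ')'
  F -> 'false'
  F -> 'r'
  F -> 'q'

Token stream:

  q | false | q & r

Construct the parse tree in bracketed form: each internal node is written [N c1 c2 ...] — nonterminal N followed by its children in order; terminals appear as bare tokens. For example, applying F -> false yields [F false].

E
E | T
E | T | T
T | T | T
F | T | T
q | T | T
q | F | T
q | false | T
q | false | T & F
q | false | F & F
q | false | q & F
q | false | q & r

[E [E [E [T [F q]]] | [T [F false]]] | [T [T [F q]] & [F r]]]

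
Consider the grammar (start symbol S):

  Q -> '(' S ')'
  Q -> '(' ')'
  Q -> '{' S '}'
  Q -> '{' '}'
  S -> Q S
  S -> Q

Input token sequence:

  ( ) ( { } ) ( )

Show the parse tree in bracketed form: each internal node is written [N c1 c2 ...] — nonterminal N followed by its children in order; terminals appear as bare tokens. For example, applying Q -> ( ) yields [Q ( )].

[S [Q ( )] [S [Q ( [S [Q { }]] )] [S [Q ( )]]]]

S
Q S
( ) S
( ) Q S
( ) ( S ) S
( ) ( Q ) S
( ) ( { } ) S
( ) ( { } ) Q
( ) ( { } ) ( )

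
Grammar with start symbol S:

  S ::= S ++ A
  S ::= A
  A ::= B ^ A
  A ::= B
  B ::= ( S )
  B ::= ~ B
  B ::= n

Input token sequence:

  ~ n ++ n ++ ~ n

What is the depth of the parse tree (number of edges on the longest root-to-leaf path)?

[S [S [S [A [B ~ [B n]]]] ++ [A [B n]]] ++ [A [B ~ [B n]]]]

6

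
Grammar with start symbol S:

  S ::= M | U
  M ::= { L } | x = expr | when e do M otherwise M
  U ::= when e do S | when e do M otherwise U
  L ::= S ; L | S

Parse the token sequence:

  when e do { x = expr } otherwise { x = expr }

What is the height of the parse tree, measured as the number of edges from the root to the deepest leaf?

6

[S [M when e do [M { [L [S [M x = expr]]] }] otherwise [M { [L [S [M x = expr]]] }]]]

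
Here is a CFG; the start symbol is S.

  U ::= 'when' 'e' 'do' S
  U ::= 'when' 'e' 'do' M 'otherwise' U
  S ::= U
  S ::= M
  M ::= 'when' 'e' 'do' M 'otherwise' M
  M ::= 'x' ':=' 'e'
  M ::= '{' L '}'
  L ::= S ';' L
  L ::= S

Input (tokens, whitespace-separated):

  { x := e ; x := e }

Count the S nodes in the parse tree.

[S [M { [L [S [M x := e]] ; [L [S [M x := e]]]] }]]

3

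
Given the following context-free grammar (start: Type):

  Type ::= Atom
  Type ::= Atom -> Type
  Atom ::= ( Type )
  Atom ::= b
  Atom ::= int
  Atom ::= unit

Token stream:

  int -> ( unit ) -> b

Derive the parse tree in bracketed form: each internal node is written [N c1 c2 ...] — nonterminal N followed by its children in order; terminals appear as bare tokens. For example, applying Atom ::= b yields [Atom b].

[Type [Atom int] -> [Type [Atom ( [Type [Atom unit]] )] -> [Type [Atom b]]]]

Type
Atom -> Type
int -> Type
int -> Atom -> Type
int -> ( Type ) -> Type
int -> ( Atom ) -> Type
int -> ( unit ) -> Type
int -> ( unit ) -> Atom
int -> ( unit ) -> b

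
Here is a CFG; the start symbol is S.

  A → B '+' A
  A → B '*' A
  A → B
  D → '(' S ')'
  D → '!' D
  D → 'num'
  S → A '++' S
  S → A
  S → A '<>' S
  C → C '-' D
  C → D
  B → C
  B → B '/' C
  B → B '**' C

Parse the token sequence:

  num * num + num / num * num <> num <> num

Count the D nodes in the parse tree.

7

[S [A [B [C [D num]]] * [A [B [C [D num]]] + [A [B [B [C [D num]]] / [C [D num]]] * [A [B [C [D num]]]]]]] <> [S [A [B [C [D num]]]] <> [S [A [B [C [D num]]]]]]]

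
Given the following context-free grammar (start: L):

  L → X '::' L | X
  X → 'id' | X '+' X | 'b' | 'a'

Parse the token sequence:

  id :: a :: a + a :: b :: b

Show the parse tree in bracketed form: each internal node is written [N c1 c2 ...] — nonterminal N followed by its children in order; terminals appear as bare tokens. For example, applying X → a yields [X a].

[L [X id] :: [L [X a] :: [L [X [X a] + [X a]] :: [L [X b] :: [L [X b]]]]]]

L
X :: L
id :: L
id :: X :: L
id :: a :: L
id :: a :: X :: L
id :: a :: X + X :: L
id :: a :: a + X :: L
id :: a :: a + a :: L
id :: a :: a + a :: X :: L
id :: a :: a + a :: b :: L
id :: a :: a + a :: b :: X
id :: a :: a + a :: b :: b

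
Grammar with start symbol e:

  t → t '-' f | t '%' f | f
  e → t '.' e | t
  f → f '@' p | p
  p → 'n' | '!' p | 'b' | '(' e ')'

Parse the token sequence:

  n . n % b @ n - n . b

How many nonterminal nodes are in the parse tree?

[e [t [f [p n]]] . [e [t [t [t [f [p n]]] % [f [f [p b]] @ [p n]]] - [f [p n]]] . [e [t [f [p b]]]]]]

20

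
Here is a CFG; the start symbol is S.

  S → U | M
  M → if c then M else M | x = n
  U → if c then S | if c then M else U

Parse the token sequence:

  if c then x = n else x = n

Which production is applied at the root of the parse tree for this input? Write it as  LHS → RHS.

[S [M if c then [M x = n] else [M x = n]]]

S → M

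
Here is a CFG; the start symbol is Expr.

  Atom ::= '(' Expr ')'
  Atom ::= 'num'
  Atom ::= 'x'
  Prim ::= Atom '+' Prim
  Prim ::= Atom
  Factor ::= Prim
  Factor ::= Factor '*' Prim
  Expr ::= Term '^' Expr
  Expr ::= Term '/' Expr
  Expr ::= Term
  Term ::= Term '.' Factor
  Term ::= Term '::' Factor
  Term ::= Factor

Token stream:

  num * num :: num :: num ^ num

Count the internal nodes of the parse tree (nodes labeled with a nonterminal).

21

[Expr [Term [Term [Term [Factor [Factor [Prim [Atom num]]] * [Prim [Atom num]]]] :: [Factor [Prim [Atom num]]]] :: [Factor [Prim [Atom num]]]] ^ [Expr [Term [Factor [Prim [Atom num]]]]]]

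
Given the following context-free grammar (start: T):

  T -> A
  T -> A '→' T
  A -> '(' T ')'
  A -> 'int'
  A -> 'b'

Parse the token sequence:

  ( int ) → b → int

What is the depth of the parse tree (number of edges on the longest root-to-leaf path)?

4

[T [A ( [T [A int]] )] → [T [A b] → [T [A int]]]]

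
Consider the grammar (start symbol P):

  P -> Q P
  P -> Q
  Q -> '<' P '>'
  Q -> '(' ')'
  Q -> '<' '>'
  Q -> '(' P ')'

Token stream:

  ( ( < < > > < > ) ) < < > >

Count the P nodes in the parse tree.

7

[P [Q ( [P [Q ( [P [Q < [P [Q < >]] >] [P [Q < >]]] )]] )] [P [Q < [P [Q < >]] >]]]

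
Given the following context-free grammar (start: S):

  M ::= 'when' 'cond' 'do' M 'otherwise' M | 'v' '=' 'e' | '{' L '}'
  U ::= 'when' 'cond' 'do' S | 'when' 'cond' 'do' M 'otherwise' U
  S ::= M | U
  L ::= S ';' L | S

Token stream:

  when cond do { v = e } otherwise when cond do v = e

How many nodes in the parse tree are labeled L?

[S [U when cond do [M { [L [S [M v = e]]] }] otherwise [U when cond do [S [M v = e]]]]]

1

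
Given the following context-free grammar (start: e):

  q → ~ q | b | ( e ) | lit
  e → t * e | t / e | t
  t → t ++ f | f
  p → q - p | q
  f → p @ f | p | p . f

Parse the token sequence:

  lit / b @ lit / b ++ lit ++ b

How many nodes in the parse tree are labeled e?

[e [t [f [p [q lit]]]] / [e [t [f [p [q b]] @ [f [p [q lit]]]]] / [e [t [t [t [f [p [q b]]]] ++ [f [p [q lit]]]] ++ [f [p [q b]]]]]]]

3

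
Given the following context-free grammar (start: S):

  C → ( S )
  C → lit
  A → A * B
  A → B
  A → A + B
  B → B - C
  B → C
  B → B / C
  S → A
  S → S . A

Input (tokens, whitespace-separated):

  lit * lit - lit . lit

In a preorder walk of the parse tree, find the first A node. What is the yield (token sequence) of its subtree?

lit * lit - lit

[S [S [A [A [B [C lit]]] * [B [B [C lit]] - [C lit]]]] . [A [B [C lit]]]]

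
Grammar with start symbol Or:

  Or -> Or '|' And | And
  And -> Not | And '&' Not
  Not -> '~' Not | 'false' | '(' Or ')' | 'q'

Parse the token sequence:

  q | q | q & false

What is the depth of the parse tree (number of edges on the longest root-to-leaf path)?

5

[Or [Or [Or [And [Not q]]] | [And [Not q]]] | [And [And [Not q]] & [Not false]]]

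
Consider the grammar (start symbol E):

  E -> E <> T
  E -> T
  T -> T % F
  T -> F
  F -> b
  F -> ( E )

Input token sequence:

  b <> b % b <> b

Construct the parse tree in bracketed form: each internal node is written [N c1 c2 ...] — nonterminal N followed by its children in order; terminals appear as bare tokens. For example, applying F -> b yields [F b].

E
E <> T
E <> T <> T
T <> T <> T
F <> T <> T
b <> T <> T
b <> T % F <> T
b <> F % F <> T
b <> b % F <> T
b <> b % b <> T
b <> b % b <> F
b <> b % b <> b

[E [E [E [T [F b]]] <> [T [T [F b]] % [F b]]] <> [T [F b]]]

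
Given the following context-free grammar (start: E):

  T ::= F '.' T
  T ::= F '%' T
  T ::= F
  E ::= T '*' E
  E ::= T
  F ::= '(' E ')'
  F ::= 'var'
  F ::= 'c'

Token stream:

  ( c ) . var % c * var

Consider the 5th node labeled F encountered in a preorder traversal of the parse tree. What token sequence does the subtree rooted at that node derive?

[E [T [F ( [E [T [F c]]] )] . [T [F var] % [T [F c]]]] * [E [T [F var]]]]

var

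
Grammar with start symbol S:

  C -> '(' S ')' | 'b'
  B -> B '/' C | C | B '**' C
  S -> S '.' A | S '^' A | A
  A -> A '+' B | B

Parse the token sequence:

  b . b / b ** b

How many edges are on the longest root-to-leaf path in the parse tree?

[S [S [A [B [C b]]]] . [A [B [B [B [C b]] / [C b]] ** [C b]]]]

6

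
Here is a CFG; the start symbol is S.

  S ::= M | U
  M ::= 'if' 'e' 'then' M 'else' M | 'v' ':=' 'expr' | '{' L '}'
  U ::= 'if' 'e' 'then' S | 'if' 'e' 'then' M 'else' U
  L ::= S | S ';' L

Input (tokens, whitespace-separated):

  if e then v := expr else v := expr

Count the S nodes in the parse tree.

1

[S [M if e then [M v := expr] else [M v := expr]]]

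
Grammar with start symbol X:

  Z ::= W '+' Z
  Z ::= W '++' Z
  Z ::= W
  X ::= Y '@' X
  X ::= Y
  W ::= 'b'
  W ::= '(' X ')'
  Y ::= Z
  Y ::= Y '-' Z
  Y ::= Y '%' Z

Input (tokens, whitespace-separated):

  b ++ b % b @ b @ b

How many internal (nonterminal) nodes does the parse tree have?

[X [Y [Y [Z [W b] ++ [Z [W b]]]] % [Z [W b]]] @ [X [Y [Z [W b]]] @ [X [Y [Z [W b]]]]]]

17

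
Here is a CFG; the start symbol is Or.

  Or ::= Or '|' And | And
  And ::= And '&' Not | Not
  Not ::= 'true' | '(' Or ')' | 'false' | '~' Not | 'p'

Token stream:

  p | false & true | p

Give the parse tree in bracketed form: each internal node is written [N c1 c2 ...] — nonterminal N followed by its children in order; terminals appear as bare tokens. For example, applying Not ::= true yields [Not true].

Or
Or | And
Or | And | And
And | And | And
Not | And | And
p | And | And
p | And & Not | And
p | Not & Not | And
p | false & Not | And
p | false & true | And
p | false & true | Not
p | false & true | p

[Or [Or [Or [And [Not p]]] | [And [And [Not false]] & [Not true]]] | [And [Not p]]]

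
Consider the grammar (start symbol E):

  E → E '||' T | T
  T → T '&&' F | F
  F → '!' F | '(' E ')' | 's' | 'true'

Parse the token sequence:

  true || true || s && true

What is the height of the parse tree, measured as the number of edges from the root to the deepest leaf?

5

[E [E [E [T [F true]]] || [T [F true]]] || [T [T [F s]] && [F true]]]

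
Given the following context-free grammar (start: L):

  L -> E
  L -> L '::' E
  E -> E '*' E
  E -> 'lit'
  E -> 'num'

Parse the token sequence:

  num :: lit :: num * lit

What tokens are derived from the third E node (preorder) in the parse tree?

[L [L [L [E num]] :: [E lit]] :: [E [E num] * [E lit]]]

num * lit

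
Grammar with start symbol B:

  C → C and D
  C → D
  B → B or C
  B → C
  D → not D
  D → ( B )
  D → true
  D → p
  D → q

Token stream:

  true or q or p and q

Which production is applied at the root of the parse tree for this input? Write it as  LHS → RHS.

[B [B [B [C [D true]]] or [C [D q]]] or [C [C [D p]] and [D q]]]

B → B or C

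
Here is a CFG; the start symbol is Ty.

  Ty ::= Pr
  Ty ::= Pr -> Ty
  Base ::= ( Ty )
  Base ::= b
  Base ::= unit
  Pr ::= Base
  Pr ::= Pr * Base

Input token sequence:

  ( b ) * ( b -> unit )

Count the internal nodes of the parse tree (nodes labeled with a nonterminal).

[Ty [Pr [Pr [Base ( [Ty [Pr [Base b]]] )]] * [Base ( [Ty [Pr [Base b]] -> [Ty [Pr [Base unit]]]] )]]]

14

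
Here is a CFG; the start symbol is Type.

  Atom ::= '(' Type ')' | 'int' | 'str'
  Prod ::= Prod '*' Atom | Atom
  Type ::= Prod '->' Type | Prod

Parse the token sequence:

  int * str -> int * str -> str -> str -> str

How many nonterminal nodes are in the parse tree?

19

[Type [Prod [Prod [Atom int]] * [Atom str]] -> [Type [Prod [Prod [Atom int]] * [Atom str]] -> [Type [Prod [Atom str]] -> [Type [Prod [Atom str]] -> [Type [Prod [Atom str]]]]]]]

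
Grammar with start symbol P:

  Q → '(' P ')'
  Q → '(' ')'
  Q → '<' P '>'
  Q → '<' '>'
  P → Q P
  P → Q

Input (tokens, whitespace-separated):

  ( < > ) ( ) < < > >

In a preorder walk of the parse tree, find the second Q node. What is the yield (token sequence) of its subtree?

[P [Q ( [P [Q < >]] )] [P [Q ( )] [P [Q < [P [Q < >]] >]]]]

< >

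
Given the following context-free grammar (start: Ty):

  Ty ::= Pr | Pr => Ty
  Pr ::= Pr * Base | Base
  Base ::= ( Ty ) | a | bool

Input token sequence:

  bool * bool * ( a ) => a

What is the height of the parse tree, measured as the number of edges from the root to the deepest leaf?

6

[Ty [Pr [Pr [Pr [Base bool]] * [Base bool]] * [Base ( [Ty [Pr [Base a]]] )]] => [Ty [Pr [Base a]]]]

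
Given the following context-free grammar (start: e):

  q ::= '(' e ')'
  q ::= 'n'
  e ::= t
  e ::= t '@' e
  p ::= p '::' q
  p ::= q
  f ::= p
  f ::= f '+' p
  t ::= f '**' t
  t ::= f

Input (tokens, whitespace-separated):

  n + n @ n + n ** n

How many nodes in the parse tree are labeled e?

[e [t [f [f [p [q n]]] + [p [q n]]]] @ [e [t [f [f [p [q n]]] + [p [q n]]] ** [t [f [p [q n]]]]]]]

2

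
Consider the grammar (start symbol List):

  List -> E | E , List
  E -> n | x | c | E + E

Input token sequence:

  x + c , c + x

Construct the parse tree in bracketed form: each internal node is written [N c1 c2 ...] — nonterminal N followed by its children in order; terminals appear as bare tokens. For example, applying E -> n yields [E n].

[List [E [E x] + [E c]] , [List [E [E c] + [E x]]]]

List
E , List
E + E , List
x + E , List
x + c , List
x + c , E
x + c , E + E
x + c , c + E
x + c , c + x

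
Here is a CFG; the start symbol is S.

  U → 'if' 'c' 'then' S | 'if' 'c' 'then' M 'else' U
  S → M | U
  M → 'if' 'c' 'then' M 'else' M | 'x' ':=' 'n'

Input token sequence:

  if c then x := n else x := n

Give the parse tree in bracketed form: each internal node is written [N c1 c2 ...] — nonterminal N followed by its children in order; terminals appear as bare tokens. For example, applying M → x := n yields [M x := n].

S
M
if c then M else M
if c then x := n else M
if c then x := n else x := n

[S [M if c then [M x := n] else [M x := n]]]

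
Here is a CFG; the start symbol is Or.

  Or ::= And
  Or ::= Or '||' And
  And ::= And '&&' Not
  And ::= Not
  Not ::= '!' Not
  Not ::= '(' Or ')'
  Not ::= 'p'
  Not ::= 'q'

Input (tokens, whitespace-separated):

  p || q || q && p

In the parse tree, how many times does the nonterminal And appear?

4

[Or [Or [Or [And [Not p]]] || [And [Not q]]] || [And [And [Not q]] && [Not p]]]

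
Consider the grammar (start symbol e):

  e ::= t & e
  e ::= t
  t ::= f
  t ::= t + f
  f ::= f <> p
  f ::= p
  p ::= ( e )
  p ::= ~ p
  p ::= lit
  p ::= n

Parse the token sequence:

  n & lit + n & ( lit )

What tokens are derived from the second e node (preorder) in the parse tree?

lit + n & ( lit )

[e [t [f [p n]]] & [e [t [t [f [p lit]]] + [f [p n]]] & [e [t [f [p ( [e [t [f [p lit]]]] )]]]]]]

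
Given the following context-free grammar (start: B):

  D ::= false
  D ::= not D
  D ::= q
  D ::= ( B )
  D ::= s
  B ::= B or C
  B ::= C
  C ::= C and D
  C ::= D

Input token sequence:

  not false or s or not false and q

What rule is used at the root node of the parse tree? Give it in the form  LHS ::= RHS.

[B [B [B [C [D not [D false]]]] or [C [D s]]] or [C [C [D not [D false]]] and [D q]]]

B ::= B or C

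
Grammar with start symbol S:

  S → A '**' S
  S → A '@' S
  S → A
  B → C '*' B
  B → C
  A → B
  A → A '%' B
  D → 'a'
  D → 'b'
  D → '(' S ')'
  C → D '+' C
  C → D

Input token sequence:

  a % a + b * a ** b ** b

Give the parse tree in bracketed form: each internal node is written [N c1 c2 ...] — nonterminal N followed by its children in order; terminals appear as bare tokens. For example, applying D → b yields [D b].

[S [A [A [B [C [D a]]]] % [B [C [D a] + [C [D b]]] * [B [C [D a]]]]] ** [S [A [B [C [D b]]]] ** [S [A [B [C [D b]]]]]]]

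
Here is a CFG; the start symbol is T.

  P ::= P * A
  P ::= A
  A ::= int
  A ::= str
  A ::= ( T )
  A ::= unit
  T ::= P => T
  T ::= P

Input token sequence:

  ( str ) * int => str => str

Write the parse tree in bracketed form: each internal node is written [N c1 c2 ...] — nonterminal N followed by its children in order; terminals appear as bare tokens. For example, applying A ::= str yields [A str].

[T [P [P [A ( [T [P [A str]]] )]] * [A int]] => [T [P [A str]] => [T [P [A str]]]]]

T
P => T
P * A => T
A * A => T
( T ) * A => T
( P ) * A => T
( A ) * A => T
( str ) * A => T
( str ) * int => T
( str ) * int => P => T
( str ) * int => A => T
( str ) * int => str => T
( str ) * int => str => P
( str ) * int => str => A
( str ) * int => str => str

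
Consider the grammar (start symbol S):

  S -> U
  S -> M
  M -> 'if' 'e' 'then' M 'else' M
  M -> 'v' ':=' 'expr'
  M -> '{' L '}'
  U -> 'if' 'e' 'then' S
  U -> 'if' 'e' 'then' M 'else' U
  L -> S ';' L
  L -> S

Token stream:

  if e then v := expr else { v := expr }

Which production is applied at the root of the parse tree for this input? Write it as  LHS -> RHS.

[S [M if e then [M v := expr] else [M { [L [S [M v := expr]]] }]]]

S -> M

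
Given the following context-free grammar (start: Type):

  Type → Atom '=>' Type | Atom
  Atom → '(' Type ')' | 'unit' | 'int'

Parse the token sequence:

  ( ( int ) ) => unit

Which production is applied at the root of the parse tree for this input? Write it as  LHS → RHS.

[Type [Atom ( [Type [Atom ( [Type [Atom int]] )]] )] => [Type [Atom unit]]]

Type → Atom '=>' Type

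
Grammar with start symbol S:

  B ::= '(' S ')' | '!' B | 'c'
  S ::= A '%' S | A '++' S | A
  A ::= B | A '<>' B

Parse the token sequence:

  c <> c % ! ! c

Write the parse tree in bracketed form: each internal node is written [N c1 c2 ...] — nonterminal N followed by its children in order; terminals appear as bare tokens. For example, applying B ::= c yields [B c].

S
A % S
A <> B % S
B <> B % S
c <> B % S
c <> c % S
c <> c % A
c <> c % B
c <> c % ! B
c <> c % ! ! B
c <> c % ! ! c

[S [A [A [B c]] <> [B c]] % [S [A [B ! [B ! [B c]]]]]]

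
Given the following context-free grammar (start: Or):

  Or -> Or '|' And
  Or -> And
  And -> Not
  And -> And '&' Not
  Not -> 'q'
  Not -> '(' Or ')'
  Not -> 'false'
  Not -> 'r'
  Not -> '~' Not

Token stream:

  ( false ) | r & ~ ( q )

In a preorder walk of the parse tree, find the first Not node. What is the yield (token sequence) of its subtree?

[Or [Or [And [Not ( [Or [And [Not false]]] )]]] | [And [And [Not r]] & [Not ~ [Not ( [Or [And [Not q]]] )]]]]

( false )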